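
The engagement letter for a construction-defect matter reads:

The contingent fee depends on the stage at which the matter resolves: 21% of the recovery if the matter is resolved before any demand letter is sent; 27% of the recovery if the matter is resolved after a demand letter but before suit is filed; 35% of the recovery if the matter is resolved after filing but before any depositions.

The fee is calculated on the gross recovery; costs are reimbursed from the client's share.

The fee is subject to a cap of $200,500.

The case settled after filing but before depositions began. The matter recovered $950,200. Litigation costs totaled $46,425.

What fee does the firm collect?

Fee base is the gross recovery, $950,200; costs are reimbursed separately.
The matter settled after filing but before depositions began, so the 35% rate applies.
$950,200 × 35% = $332,570.00
$332,570.00 exceeds the $200,500 cap, so the fee is capped at $200,500.00.

$200,500.00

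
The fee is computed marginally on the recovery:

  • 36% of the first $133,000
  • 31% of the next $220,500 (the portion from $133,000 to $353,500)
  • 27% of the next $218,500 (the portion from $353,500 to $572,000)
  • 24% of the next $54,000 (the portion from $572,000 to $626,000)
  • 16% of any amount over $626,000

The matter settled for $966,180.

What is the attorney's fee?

$242,618.80

First $133,000 at 36% = $47,880.00
Next $220,500 at 31% = $68,355.00
Next $218,500 at 27% = $58,995.00
Next $54,000 at 24% = $12,960.00
Remaining $340,180 at 16% = $54,428.80
Fee: $47,880.00 + $68,355.00 + $58,995.00 + $12,960.00 + $54,428.80 = $242,618.80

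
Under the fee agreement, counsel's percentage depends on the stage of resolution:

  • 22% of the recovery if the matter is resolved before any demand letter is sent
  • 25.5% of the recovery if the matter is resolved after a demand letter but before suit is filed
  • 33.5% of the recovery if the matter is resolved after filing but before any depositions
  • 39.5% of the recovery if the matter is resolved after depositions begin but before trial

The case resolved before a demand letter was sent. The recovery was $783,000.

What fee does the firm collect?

$172,260.00

The matter resolved before a demand letter was sent, so the 22% rate applies.
$783,000 × 22% = $172,260.00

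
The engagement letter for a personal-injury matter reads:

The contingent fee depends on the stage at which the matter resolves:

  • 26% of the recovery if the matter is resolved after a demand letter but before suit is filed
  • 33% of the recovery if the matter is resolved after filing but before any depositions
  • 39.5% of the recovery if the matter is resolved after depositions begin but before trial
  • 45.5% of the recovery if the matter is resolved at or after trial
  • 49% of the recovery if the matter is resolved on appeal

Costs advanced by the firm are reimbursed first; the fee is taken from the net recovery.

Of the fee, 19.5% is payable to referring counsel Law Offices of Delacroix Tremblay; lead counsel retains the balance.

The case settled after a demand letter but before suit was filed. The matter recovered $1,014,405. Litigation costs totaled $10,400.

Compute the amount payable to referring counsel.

$50,903.05

Fee base (net of costs): $1,014,405 − $10,400 = $1,004,005
The matter settled after a demand letter but before suit was filed, so the 26% rate applies.
$1,004,005 × 26% = $261,041.30
Referral share: 19.5% of $261,041.30 = $50,903.05; lead counsel retains $261,041.30 − $50,903.05 = $210,138.25.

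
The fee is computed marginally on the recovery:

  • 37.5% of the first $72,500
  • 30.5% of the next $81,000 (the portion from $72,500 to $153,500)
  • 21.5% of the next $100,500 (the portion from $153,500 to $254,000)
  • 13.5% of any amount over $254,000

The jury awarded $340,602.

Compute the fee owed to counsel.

First $72,500 at 37.5% = $27,187.50
Next $81,000 at 30.5% = $24,705.00
Next $100,500 at 21.5% = $21,607.50
Remaining $86,602 at 13.5% = $11,691.27
Fee: $27,187.50 + $24,705.00 + $21,607.50 + $11,691.27 = $85,191.27

$85,191.27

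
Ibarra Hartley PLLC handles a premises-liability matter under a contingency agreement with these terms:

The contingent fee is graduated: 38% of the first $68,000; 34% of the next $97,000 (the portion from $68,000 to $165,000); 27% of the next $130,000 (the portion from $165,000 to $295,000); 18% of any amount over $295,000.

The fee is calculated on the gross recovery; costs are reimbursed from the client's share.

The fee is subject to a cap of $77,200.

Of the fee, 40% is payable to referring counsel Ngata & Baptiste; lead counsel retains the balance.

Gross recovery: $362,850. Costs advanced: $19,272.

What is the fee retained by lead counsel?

Fee base is the gross recovery, $362,850; costs are reimbursed separately.
First $68,000 at 38% = $25,840.00
Next $97,000 at 34% = $32,980.00
Next $130,000 at 27% = $35,100.00
Remaining $67,850 at 18% = $12,213.00
Fee: $25,840.00 + $32,980.00 + $35,100.00 + $12,213.00 = $106,133.00
$106,133.00 exceeds the $77,200 cap, so the fee is capped at $77,200.00.
Referral share: 40% of $77,200.00 = $30,880.00; lead counsel retains $77,200.00 − $30,880.00 = $46,320.00.

$46,320.00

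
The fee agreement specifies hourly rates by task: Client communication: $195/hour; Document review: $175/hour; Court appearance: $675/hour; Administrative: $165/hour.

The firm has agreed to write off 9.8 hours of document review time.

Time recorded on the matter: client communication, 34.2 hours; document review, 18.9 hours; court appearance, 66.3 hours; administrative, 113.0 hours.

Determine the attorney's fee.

$71,659.00

Client communication: 34.2 × $195 = $6,669.00
Document review: 18.9 × $175 = $3,307.50
Court appearance: 66.3 × $675 = $44,752.50
Administrative: 113.0 × $165 = $18,645.00
Subtotal: $73,374.00
Write-off: 9.8 × $175 = $1,715.00
Total: $73,374.00 − $1,715.00 = $71,659.00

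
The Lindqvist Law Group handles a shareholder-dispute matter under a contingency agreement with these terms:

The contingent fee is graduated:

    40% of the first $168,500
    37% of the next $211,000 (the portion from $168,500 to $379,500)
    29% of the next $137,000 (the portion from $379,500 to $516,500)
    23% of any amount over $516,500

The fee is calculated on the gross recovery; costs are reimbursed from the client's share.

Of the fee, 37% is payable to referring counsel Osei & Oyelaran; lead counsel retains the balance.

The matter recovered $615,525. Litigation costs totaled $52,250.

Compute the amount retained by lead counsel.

$131,024.72

Fee base is the gross recovery, $615,525; costs are reimbursed separately.
First $168,500 at 40% = $67,400.00
Next $211,000 at 37% = $78,070.00
Next $137,000 at 29% = $39,730.00
Remaining $99,025 at 23% = $22,775.75
Fee: $67,400.00 + $78,070.00 + $39,730.00 + $22,775.75 = $207,975.75
Referral share: 37% of $207,975.75 = $76,951.03; lead counsel retains $207,975.75 − $76,951.03 = $131,024.72.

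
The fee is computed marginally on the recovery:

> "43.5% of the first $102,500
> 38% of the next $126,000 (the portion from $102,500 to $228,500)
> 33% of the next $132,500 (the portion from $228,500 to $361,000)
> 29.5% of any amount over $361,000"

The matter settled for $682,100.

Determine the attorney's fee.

First $102,500 at 43.5% = $44,587.50
Next $126,000 at 38% = $47,880.00
Next $132,500 at 33% = $43,725.00
Remaining $321,100 at 29.5% = $94,724.50
Fee: $44,587.50 + $47,880.00 + $43,725.00 + $94,724.50 = $230,917.00

$230,917.00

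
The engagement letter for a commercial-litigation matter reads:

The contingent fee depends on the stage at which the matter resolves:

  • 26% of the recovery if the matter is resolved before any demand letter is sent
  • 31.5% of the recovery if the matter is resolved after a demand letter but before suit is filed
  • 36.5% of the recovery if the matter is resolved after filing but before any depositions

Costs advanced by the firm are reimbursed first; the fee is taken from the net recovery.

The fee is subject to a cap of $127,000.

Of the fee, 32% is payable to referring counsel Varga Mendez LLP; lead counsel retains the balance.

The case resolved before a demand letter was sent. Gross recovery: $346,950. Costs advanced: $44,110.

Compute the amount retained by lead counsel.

Fee base (net of costs): $346,950 − $44,110 = $302,840
The matter resolved before a demand letter was sent, so the 26% rate applies.
$302,840 × 26% = $78,738.40
$78,738.40 is under the $127,000 cap.
Referral share: 32% of $78,738.40 = $25,196.29; lead counsel retains $78,738.40 − $25,196.29 = $53,542.11.

$53,542.11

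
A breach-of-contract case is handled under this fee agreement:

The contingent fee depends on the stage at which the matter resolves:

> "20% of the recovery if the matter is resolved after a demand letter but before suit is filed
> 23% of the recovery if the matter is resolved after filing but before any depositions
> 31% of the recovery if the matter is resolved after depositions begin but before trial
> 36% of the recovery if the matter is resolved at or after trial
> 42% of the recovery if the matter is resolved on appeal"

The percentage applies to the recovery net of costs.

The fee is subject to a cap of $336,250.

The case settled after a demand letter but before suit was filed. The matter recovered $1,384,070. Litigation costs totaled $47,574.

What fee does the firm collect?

Fee base (net of costs): $1,384,070 − $47,574 = $1,336,496
The matter settled after a demand letter but before suit was filed, so the 20% rate applies.
$1,336,496 × 20% = $267,299.20
$267,299.20 is under the $336,250 cap.

$267,299.20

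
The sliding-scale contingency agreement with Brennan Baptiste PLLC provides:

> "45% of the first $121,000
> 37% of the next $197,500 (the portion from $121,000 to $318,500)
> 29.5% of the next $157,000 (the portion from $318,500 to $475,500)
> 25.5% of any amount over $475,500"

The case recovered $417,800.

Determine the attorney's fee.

$156,818.50

First $121,000 at 45% = $54,450.00
Next $197,500 at 37% = $73,075.00
Remaining $99,300 at 29.5% = $29,293.50
Fee: $54,450.00 + $73,075.00 + $29,293.50 = $156,818.50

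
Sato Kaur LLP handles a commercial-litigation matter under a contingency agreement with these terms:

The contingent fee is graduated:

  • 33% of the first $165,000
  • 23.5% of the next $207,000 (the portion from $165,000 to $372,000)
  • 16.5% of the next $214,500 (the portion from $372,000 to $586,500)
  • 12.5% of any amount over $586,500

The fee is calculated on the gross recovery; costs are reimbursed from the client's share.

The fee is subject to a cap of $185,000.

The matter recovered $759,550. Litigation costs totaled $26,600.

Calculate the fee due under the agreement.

Fee base is the gross recovery, $759,550; costs are reimbursed separately.
First $165,000 at 33% = $54,450.00
Next $207,000 at 23.5% = $48,645.00
Next $214,500 at 16.5% = $35,392.50
Remaining $173,050 at 12.5% = $21,631.25
Fee: $54,450.00 + $48,645.00 + $35,392.50 + $21,631.25 = $160,118.75
$160,118.75 is under the $185,000 cap.

$160,118.75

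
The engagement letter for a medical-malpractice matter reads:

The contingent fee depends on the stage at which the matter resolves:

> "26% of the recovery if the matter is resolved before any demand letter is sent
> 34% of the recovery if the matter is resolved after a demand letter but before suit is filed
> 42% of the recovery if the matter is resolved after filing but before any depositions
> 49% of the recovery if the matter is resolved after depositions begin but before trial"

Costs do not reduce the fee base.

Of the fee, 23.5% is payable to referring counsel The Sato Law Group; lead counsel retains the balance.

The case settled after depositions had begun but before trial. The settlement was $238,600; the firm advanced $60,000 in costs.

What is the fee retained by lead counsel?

$89,439.21

Fee base is the gross recovery, $238,600; costs are reimbursed separately.
The matter settled after depositions had begun but before trial, so the 49% rate applies.
$238,600 × 49% = $116,914.00
Referral share: 23.5% of $116,914.00 = $27,474.79; lead counsel retains $116,914.00 − $27,474.79 = $89,439.21.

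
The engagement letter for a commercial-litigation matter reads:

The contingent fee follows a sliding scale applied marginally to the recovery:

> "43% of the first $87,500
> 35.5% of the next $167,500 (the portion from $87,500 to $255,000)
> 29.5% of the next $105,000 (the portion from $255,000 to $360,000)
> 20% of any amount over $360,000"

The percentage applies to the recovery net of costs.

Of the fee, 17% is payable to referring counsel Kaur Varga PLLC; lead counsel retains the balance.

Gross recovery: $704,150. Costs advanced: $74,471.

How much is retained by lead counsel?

Fee base (net of costs): $704,150 − $74,471 = $629,679
First $87,500 at 43% = $37,625.00
Next $167,500 at 35.5% = $59,462.50
Next $105,000 at 29.5% = $30,975.00
Remaining $269,679 at 20% = $53,935.80
Fee: $37,625.00 + $59,462.50 + $30,975.00 + $53,935.80 = $181,998.30
Referral share: 17% of $181,998.30 = $30,939.71; lead counsel retains $181,998.30 − $30,939.71 = $151,058.59.

$151,058.59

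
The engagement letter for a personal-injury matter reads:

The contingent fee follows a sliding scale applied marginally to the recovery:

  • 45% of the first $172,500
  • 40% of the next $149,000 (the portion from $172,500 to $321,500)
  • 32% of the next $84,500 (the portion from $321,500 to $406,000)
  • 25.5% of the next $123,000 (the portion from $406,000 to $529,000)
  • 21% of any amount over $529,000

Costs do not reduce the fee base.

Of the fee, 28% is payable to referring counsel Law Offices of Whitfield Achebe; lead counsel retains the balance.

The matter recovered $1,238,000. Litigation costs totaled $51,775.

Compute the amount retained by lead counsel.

$248,054.40

Fee base is the gross recovery, $1,238,000; costs are reimbursed separately.
First $172,500 at 45% = $77,625.00
Next $149,000 at 40% = $59,600.00
Next $84,500 at 32% = $27,040.00
Next $123,000 at 25.5% = $31,365.00
Remaining $709,000 at 21% = $148,890.00
Fee: $77,625.00 + $59,600.00 + $27,040.00 + $31,365.00 + $148,890.00 = $344,520.00
Referral share: 28% of $344,520.00 = $96,465.60; lead counsel retains $344,520.00 − $96,465.60 = $248,054.40.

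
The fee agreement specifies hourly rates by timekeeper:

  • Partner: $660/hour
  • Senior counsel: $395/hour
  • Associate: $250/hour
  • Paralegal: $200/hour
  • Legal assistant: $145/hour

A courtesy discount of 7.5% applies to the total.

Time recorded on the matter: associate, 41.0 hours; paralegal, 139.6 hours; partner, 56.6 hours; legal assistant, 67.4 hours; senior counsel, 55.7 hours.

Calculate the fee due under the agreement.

$99,252.96

Partner: 56.6 × $660 = $37,356.00
Senior counsel: 55.7 × $395 = $22,001.50
Associate: 41.0 × $250 = $10,250.00
Paralegal: 139.6 × $200 = $27,920.00
Legal assistant: 67.4 × $145 = $9,773.00
Subtotal: $107,300.50
Less 7.5% discount: −$8,047.54
Total: $107,300.50 − $8,047.54 = $99,252.96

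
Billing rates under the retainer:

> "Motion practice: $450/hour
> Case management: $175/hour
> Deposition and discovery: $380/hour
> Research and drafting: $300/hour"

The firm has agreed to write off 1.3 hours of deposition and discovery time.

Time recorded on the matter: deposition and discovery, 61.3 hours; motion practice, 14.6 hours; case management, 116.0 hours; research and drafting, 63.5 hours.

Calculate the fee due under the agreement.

$68,720.00

Motion practice: 14.6 × $450 = $6,570.00
Case management: 116.0 × $175 = $20,300.00
Deposition and discovery: 61.3 × $380 = $23,294.00
Research and drafting: 63.5 × $300 = $19,050.00
Subtotal: $69,214.00
Write-off: 1.3 × $380 = $494.00
Total: $69,214.00 − $494.00 = $68,720.00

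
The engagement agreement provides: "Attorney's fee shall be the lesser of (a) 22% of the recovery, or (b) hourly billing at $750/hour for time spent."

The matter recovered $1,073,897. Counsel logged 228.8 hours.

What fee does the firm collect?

$171,600.00

(a) 22% of $1,073,897 = $236,257.34
(b) 228.8 × $750 = $171,600.00
The lesser is (b): $171,600.00.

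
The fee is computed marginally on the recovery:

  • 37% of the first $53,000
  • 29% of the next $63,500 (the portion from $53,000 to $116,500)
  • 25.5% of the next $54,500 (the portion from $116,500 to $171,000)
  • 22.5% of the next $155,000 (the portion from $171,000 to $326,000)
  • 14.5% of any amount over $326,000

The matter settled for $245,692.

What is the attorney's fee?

$68,728.20

First $53,000 at 37% = $19,610.00
Next $63,500 at 29% = $18,415.00
Next $54,500 at 25.5% = $13,897.50
Remaining $74,692 at 22.5% = $16,805.70
Fee: $19,610.00 + $18,415.00 + $13,897.50 + $16,805.70 = $68,728.20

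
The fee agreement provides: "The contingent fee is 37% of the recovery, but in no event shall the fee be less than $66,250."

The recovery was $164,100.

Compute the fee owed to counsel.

37% of $164,100 = $60,717.00
That is below the $66,250 minimum, so the minimum applies.

$66,250.00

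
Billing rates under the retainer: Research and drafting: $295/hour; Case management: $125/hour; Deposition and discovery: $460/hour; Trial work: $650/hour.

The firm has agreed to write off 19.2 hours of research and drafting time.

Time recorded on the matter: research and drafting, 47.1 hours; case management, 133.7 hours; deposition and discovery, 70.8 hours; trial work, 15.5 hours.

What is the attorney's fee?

$67,586.00

Research and drafting: 47.1 × $295 = $13,894.50
Case management: 133.7 × $125 = $16,712.50
Deposition and discovery: 70.8 × $460 = $32,568.00
Trial work: 15.5 × $650 = $10,075.00
Subtotal: $73,250.00
Write-off: 19.2 × $295 = $5,664.00
Total: $73,250.00 − $5,664.00 = $67,586.00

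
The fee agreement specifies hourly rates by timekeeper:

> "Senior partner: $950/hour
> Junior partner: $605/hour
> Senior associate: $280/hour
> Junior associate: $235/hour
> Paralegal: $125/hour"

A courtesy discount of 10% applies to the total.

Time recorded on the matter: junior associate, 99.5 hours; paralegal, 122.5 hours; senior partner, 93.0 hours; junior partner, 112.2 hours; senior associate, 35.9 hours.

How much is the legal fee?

$184,480.20

Senior partner: 93.0 × $950 = $88,350.00
Junior partner: 112.2 × $605 = $67,881.00
Senior associate: 35.9 × $280 = $10,052.00
Junior associate: 99.5 × $235 = $23,382.50
Paralegal: 122.5 × $125 = $15,312.50
Subtotal: $204,978.00
Less 10% discount: −$20,497.80
Total: $204,978.00 − $20,497.80 = $184,480.20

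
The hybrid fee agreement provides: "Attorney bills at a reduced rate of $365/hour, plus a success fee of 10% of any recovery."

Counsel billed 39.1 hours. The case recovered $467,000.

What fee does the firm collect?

$60,971.50

Hourly: 39.1 × $365 = $14,271.50
Success fee: 10% of $467,000 = $46,700.00
Total: $14,271.50 + $46,700.00 = $60,971.50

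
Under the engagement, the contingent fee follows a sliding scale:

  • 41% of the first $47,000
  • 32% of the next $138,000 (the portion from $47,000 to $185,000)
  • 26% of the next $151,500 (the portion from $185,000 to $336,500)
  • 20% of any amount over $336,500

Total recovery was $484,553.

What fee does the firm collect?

First $47,000 at 41% = $19,270.00
Next $138,000 at 32% = $44,160.00
Next $151,500 at 26% = $39,390.00
Remaining $148,053 at 20% = $29,610.60
Fee: $19,270.00 + $44,160.00 + $39,390.00 + $29,610.60 = $132,430.60

$132,430.60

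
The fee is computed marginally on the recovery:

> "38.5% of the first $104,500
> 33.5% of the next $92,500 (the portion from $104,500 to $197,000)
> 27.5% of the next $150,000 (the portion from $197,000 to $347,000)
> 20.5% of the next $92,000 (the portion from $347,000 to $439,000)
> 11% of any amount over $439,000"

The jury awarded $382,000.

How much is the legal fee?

First $104,500 at 38.5% = $40,232.50
Next $92,500 at 33.5% = $30,987.50
Next $150,000 at 27.5% = $41,250.00
Remaining $35,000 at 20.5% = $7,175.00
Fee: $40,232.50 + $30,987.50 + $41,250.00 + $7,175.00 = $119,645.00

$119,645.00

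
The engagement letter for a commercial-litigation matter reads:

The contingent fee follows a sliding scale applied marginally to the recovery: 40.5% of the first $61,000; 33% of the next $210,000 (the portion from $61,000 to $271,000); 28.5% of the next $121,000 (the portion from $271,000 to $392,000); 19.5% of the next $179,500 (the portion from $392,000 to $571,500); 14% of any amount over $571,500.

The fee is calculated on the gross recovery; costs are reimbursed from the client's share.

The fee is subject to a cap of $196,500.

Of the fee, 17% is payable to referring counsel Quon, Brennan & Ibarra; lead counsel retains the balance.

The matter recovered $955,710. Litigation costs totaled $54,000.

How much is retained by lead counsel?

Fee base is the gross recovery, $955,710; costs are reimbursed separately.
First $61,000 at 40.5% = $24,705.00
Next $210,000 at 33% = $69,300.00
Next $121,000 at 28.5% = $34,485.00
Next $179,500 at 19.5% = $35,002.50
Remaining $384,210 at 14% = $53,789.40
Fee: $24,705.00 + $69,300.00 + $34,485.00 + $35,002.50 + $53,789.40 = $217,281.90
$217,281.90 exceeds the $196,500 cap, so the fee is capped at $196,500.00.
Referral share: 17% of $196,500.00 = $33,405.00; lead counsel retains $196,500.00 − $33,405.00 = $163,095.00.

$163,095.00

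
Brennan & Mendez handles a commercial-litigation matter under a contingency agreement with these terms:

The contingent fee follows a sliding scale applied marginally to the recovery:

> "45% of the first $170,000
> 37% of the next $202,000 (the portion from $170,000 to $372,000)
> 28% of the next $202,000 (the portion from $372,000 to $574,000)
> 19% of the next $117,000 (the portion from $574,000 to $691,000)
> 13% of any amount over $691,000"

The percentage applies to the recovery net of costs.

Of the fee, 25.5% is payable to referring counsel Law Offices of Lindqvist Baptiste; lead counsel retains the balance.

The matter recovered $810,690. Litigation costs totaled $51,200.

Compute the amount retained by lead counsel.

Fee base (net of costs): $810,690 − $51,200 = $759,490
First $170,000 at 45% = $76,500.00
Next $202,000 at 37% = $74,740.00
Next $202,000 at 28% = $56,560.00
Next $117,000 at 19% = $22,230.00
Remaining $68,490 at 13% = $8,903.70
Fee: $76,500.00 + $74,740.00 + $56,560.00 + $22,230.00 + $8,903.70 = $238,933.70
Referral share: 25.5% of $238,933.70 = $60,928.09; lead counsel retains $238,933.70 − $60,928.09 = $178,005.61.

$178,005.61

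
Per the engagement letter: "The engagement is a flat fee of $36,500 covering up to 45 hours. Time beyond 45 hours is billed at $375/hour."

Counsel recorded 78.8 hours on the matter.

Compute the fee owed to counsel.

$49,175.00

Flat fee: $36,500.00
Excess hours: 78.8 − 45 = 33.8
Overrun: 33.8 × $375 = $12,675.00
Total: $36,500.00 + $12,675.00 = $49,175.00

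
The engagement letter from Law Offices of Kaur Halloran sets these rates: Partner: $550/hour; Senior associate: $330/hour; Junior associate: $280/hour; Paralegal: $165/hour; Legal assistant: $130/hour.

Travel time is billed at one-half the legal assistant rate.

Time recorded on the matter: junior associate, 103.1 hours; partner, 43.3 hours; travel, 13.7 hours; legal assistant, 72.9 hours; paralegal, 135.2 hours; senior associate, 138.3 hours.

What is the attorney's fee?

Partner: 43.3 × $550 = $23,815.00
Senior associate: 138.3 × $330 = $45,639.00
Junior associate: 103.1 × $280 = $28,868.00
Paralegal: 135.2 × $165 = $22,308.00
Legal assistant: 72.9 × $130 = $9,477.00
Subtotal: $23,815.00 + $45,639.00 + $28,868.00 + $22,308.00 + $9,477.00 = $130,107.00
Travel: 13.7 × ($130 ÷ 2) = 13.7 × $65.00 = $890.50
Total: $130,107.00 + $890.50 = $130,997.50

$130,997.50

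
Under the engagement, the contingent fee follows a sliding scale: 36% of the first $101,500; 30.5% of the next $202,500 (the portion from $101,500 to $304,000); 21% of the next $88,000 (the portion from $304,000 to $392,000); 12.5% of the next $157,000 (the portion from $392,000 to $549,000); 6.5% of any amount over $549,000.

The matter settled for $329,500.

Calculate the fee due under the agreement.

First $101,500 at 36% = $36,540.00
Next $202,500 at 30.5% = $61,762.50
Remaining $25,500 at 21% = $5,355.00
Fee: $36,540.00 + $61,762.50 + $5,355.00 = $103,657.50

$103,657.50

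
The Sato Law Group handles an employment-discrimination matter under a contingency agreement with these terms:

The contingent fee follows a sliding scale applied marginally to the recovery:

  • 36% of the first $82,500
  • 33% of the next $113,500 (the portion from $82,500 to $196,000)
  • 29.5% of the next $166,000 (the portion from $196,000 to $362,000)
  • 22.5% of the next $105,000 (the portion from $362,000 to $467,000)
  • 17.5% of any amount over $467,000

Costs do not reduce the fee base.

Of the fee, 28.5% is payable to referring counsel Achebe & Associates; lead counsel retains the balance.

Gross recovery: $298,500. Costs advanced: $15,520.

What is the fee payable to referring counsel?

Fee base is the gross recovery, $298,500; costs are reimbursed separately.
First $82,500 at 36% = $29,700.00
Next $113,500 at 33% = $37,455.00
Remaining $102,500 at 29.5% = $30,237.50
Fee: $29,700.00 + $37,455.00 + $30,237.50 = $97,392.50
Referral share: 28.5% of $97,392.50 = $27,756.86; lead counsel retains $97,392.50 − $27,756.86 = $69,635.64.

$27,756.86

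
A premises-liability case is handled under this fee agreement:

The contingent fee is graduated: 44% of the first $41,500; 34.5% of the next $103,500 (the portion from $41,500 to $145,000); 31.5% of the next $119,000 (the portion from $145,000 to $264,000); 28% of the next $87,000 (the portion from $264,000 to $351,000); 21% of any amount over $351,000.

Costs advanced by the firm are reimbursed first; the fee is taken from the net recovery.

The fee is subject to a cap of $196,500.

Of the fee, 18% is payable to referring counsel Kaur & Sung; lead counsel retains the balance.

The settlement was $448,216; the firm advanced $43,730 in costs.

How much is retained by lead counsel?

Fee base (net of costs): $448,216 − $43,730 = $404,486
First $41,500 at 44% = $18,260.00
Next $103,500 at 34.5% = $35,707.50
Next $119,000 at 31.5% = $37,485.00
Next $87,000 at 28% = $24,360.00
Remaining $53,486 at 21% = $11,232.06
Fee: $18,260.00 + $35,707.50 + $37,485.00 + $24,360.00 + $11,232.06 = $127,044.56
$127,044.56 is under the $196,500 cap.
Referral share: 18% of $127,044.56 = $22,868.02; lead counsel retains $127,044.56 − $22,868.02 = $104,176.54.

$104,176.54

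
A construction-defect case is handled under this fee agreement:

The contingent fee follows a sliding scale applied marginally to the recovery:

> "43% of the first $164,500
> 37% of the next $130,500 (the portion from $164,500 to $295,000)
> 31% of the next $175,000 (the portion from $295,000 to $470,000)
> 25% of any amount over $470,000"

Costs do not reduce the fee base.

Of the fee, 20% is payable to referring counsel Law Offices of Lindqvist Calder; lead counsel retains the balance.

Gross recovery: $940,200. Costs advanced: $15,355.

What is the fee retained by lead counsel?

Fee base is the gross recovery, $940,200; costs are reimbursed separately.
First $164,500 at 43% = $70,735.00
Next $130,500 at 37% = $48,285.00
Next $175,000 at 31% = $54,250.00
Remaining $470,200 at 25% = $117,550.00
Fee: $70,735.00 + $48,285.00 + $54,250.00 + $117,550.00 = $290,820.00
Referral share: 20% of $290,820.00 = $58,164.00; lead counsel retains $290,820.00 − $58,164.00 = $232,656.00.

$232,656.00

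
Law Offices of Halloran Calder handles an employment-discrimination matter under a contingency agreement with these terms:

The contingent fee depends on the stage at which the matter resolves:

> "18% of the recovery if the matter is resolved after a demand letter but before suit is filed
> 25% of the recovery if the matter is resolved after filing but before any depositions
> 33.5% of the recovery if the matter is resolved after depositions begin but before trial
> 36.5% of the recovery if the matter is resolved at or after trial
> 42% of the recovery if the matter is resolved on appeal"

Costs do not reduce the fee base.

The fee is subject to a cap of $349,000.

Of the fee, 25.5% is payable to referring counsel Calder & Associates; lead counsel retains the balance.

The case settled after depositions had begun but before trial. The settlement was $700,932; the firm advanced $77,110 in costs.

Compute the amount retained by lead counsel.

$174,935.10

Fee base is the gross recovery, $700,932; costs are reimbursed separately.
The matter settled after depositions had begun but before trial, so the 33.5% rate applies.
$700,932 × 33.5% = $234,812.22
$234,812.22 is under the $349,000 cap.
Referral share: 25.5% of $234,812.22 = $59,877.12; lead counsel retains $234,812.22 − $59,877.12 = $174,935.10.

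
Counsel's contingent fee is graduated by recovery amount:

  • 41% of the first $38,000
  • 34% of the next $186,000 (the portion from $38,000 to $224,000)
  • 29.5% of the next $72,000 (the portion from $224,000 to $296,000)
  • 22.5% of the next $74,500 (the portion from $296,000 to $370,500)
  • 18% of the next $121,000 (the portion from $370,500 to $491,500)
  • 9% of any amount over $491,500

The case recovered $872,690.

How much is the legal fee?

First $38,000 at 41% = $15,580.00
Next $186,000 at 34% = $63,240.00
Next $72,000 at 29.5% = $21,240.00
Next $74,500 at 22.5% = $16,762.50
Next $121,000 at 18% = $21,780.00
Remaining $381,190 at 9% = $34,307.10
Fee: $15,580.00 + $63,240.00 + $21,240.00 + $16,762.50 + $21,780.00 + $34,307.10 = $172,909.60

$172,909.60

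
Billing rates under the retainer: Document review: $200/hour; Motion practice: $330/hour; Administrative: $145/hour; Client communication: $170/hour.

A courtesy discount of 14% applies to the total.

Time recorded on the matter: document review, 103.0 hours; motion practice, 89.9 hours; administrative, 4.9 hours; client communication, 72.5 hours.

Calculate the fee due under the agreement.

$54,440.15

Document review: 103.0 × $200 = $20,600.00
Motion practice: 89.9 × $330 = $29,667.00
Administrative: 4.9 × $145 = $710.50
Client communication: 72.5 × $170 = $12,325.00
Subtotal: $63,302.50
Less 14% discount: −$8,862.35
Total: $63,302.50 − $8,862.35 = $54,440.15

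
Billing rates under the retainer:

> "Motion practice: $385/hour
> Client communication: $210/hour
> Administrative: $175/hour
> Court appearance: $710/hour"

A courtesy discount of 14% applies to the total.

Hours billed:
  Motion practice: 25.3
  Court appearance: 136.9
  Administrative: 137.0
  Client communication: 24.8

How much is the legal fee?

Motion practice: 25.3 × $385 = $9,740.50
Client communication: 24.8 × $210 = $5,208.00
Administrative: 137.0 × $175 = $23,975.00
Court appearance: 136.9 × $710 = $97,199.00
Subtotal: $136,122.50
Less 14% discount: −$19,057.15
Total: $136,122.50 − $19,057.15 = $117,065.35

$117,065.35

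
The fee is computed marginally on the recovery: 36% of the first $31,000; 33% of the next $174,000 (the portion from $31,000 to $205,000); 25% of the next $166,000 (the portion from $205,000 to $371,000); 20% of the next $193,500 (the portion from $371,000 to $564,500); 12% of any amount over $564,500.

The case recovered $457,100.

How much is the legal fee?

First $31,000 at 36% = $11,160.00
Next $174,000 at 33% = $57,420.00
Next $166,000 at 25% = $41,500.00
Remaining $86,100 at 20% = $17,220.00
Fee: $11,160.00 + $57,420.00 + $41,500.00 + $17,220.00 = $127,300.00

$127,300.00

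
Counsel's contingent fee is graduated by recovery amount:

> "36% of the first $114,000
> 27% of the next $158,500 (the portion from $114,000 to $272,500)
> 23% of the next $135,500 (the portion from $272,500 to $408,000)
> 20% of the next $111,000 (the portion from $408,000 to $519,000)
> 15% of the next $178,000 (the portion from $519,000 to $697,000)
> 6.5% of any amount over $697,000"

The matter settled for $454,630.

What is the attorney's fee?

First $114,000 at 36% = $41,040.00
Next $158,500 at 27% = $42,795.00
Next $135,500 at 23% = $31,165.00
Remaining $46,630 at 20% = $9,326.00
Fee: $41,040.00 + $42,795.00 + $31,165.00 + $9,326.00 = $124,326.00

$124,326.00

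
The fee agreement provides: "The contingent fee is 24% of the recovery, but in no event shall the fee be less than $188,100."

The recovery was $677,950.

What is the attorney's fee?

$188,100.00

24% of $677,950 = $162,708.00
That is below the $188,100 minimum, so the minimum applies.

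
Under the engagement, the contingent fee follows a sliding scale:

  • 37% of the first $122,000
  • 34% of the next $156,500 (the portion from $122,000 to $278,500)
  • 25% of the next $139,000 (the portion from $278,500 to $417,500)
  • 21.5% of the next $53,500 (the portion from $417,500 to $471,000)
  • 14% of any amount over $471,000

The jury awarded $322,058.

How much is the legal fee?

First $122,000 at 37% = $45,140.00
Next $156,500 at 34% = $53,210.00
Remaining $43,558 at 25% = $10,889.50
Fee: $45,140.00 + $53,210.00 + $10,889.50 = $109,239.50

$109,239.50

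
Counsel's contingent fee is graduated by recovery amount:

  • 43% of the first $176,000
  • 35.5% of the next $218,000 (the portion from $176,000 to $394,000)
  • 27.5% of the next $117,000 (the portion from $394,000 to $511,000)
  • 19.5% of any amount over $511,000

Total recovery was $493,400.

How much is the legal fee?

First $176,000 at 43% = $75,680.00
Next $218,000 at 35.5% = $77,390.00
Remaining $99,400 at 27.5% = $27,335.00
Fee: $75,680.00 + $77,390.00 + $27,335.00 = $180,405.00

$180,405.00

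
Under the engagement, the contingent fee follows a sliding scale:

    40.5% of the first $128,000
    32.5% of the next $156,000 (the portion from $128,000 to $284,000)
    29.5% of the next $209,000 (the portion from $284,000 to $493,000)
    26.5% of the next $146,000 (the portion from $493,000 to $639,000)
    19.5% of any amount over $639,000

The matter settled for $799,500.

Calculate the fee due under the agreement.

$234,182.50

First $128,000 at 40.5% = $51,840.00
Next $156,000 at 32.5% = $50,700.00
Next $209,000 at 29.5% = $61,655.00
Next $146,000 at 26.5% = $38,690.00
Remaining $160,500 at 19.5% = $31,297.50
Fee: $51,840.00 + $50,700.00 + $61,655.00 + $38,690.00 + $31,297.50 = $234,182.50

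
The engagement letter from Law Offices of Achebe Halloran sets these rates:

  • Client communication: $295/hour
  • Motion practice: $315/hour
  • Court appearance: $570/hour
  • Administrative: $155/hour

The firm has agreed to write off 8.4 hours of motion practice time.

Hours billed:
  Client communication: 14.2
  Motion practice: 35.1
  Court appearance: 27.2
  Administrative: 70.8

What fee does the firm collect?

$39,077.50

Client communication: 14.2 × $295 = $4,189.00
Motion practice: 35.1 × $315 = $11,056.50
Court appearance: 27.2 × $570 = $15,504.00
Administrative: 70.8 × $155 = $10,974.00
Subtotal: $41,723.50
Write-off: 8.4 × $315 = $2,646.00
Total: $41,723.50 − $2,646.00 = $39,077.50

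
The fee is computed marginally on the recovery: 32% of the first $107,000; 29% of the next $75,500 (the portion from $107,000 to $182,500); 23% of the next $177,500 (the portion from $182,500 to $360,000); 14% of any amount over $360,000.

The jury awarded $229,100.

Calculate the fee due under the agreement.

$66,853.00

First $107,000 at 32% = $34,240.00
Next $75,500 at 29% = $21,895.00
Remaining $46,600 at 23% = $10,718.00
Fee: $34,240.00 + $21,895.00 + $10,718.00 = $66,853.00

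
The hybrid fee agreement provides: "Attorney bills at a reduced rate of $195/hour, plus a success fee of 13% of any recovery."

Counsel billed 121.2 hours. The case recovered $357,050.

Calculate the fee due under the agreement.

Hourly: 121.2 × $195 = $23,634.00
Success fee: 13% of $357,050 = $46,416.50
Total: $23,634.00 + $46,416.50 = $70,050.50

$70,050.50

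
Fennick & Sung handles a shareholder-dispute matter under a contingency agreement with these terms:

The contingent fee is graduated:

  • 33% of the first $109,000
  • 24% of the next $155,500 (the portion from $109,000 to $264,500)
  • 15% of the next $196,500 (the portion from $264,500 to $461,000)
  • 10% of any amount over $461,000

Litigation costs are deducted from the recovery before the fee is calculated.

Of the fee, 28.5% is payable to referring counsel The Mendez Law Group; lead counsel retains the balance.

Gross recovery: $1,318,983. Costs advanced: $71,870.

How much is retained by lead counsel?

$129,684.05

Fee base (net of costs): $1,318,983 − $71,870 = $1,247,113
First $109,000 at 33% = $35,970.00
Next $155,500 at 24% = $37,320.00
Next $196,500 at 15% = $29,475.00
Remaining $786,113 at 10% = $78,611.30
Fee: $35,970.00 + $37,320.00 + $29,475.00 + $78,611.30 = $181,376.30
Referral share: 28.5% of $181,376.30 = $51,692.25; lead counsel retains $181,376.30 − $51,692.25 = $129,684.05.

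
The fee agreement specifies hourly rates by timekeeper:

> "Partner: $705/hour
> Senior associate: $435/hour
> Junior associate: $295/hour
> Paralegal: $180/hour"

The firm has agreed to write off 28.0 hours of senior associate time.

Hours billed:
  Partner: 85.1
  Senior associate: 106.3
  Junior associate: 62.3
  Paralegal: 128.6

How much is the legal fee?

$135,582.50

Partner: 85.1 × $705 = $59,995.50
Senior associate: 106.3 × $435 = $46,240.50
Junior associate: 62.3 × $295 = $18,378.50
Paralegal: 128.6 × $180 = $23,148.00
Subtotal: $147,762.50
Write-off: 28.0 × $435 = $12,180.00
Total: $147,762.50 − $12,180.00 = $135,582.50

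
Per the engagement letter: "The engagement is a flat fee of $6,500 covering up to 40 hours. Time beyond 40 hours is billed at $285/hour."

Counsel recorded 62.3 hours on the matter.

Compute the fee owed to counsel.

$12,855.50

Flat fee: $6,500.00
Excess hours: 62.3 − 40 = 22.3
Overrun: 22.3 × $285 = $6,355.50
Total: $6,500.00 + $6,355.50 = $12,855.50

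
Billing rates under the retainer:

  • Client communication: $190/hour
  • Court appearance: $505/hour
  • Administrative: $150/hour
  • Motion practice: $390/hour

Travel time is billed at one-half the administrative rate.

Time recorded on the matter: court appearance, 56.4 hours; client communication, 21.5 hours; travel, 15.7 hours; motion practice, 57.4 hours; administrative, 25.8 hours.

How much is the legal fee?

$60,000.50

Client communication: 21.5 × $190 = $4,085.00
Court appearance: 56.4 × $505 = $28,482.00
Administrative: 25.8 × $150 = $3,870.00
Motion practice: 57.4 × $390 = $22,386.00
Subtotal: $4,085.00 + $28,482.00 + $3,870.00 + $22,386.00 = $58,823.00
Travel: 15.7 × ($150 ÷ 2) = 15.7 × $75.00 = $1,177.50
Total: $58,823.00 + $1,177.50 = $60,000.50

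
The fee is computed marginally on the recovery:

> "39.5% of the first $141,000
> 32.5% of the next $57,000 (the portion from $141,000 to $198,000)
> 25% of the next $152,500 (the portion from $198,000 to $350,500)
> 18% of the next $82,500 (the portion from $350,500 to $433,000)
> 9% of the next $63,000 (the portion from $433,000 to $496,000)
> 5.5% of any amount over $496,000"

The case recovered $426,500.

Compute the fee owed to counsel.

First $141,000 at 39.5% = $55,695.00
Next $57,000 at 32.5% = $18,525.00
Next $152,500 at 25% = $38,125.00
Remaining $76,000 at 18% = $13,680.00
Fee: $55,695.00 + $18,525.00 + $38,125.00 + $13,680.00 = $126,025.00

$126,025.00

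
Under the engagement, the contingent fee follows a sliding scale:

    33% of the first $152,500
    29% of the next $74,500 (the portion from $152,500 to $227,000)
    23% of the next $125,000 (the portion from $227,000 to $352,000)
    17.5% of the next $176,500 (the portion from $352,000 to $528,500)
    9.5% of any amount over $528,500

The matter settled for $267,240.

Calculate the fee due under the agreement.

First $152,500 at 33% = $50,325.00
Next $74,500 at 29% = $21,605.00
Remaining $40,240 at 23% = $9,255.20
Fee: $50,325.00 + $21,605.00 + $9,255.20 = $81,185.20

$81,185.20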